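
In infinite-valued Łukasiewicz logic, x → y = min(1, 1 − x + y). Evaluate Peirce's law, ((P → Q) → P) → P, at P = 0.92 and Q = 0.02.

P → Q = min(1, 1 − 0.92 + 0.02) = min(1, 0.10) = 0.10
(P → Q) → P = min(1, 1 − 0.10 + 0.92) = min(1, 1.82) = 1.00
((P → Q) → P) → P = min(1, 1 − 1.00 + 0.92) = min(1, 0.92) = 0.92
(The value 0.92 < 1 shows this instance is not satisfied; not a Ł∞-tautology in general.)

0.92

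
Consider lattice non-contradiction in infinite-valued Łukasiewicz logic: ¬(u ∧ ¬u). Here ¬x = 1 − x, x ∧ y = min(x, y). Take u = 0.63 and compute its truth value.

0.63

¬u = 1 − 0.63 = 0.37
u ∧ ¬u = min(0.63, 0.37) = 0.37
¬(u ∧ ¬u) = 1 − 0.37 = 0.63
(The value 0.63 < 1 shows this instance is not satisfied; not a Ł∞-tautology — its value is 1 − min(a, 1−a).)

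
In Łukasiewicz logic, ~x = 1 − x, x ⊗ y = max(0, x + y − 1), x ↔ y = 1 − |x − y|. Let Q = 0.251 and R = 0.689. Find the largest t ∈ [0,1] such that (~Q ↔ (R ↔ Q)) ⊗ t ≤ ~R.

~Q = 1 − 0.251 = 0.749
R ↔ Q = 1 − |0.689 − 0.251| = 1 − 0.438 = 0.562
~Q ↔ (R ↔ Q) = 1 − |0.749 − 0.562| = 1 − 0.187 = 0.813
So the left factor is ~Q ↔ (R ↔ Q) = 0.813.
~R = 1 − 0.689 = 0.311
So the right-hand bound is ~R = 0.311.
The residuum of the Łukasiewicz t-norm gives the supremum: min(1, 1 − 0.813 + 0.311).
1 − 0.813 + 0.311 = 0.498, so t = min(1, 0.498) = 0.498.
Check: 0.813 ⊗ 0.498 = max(0, 0.311) = 0.311 ≤ 0.311.

0.498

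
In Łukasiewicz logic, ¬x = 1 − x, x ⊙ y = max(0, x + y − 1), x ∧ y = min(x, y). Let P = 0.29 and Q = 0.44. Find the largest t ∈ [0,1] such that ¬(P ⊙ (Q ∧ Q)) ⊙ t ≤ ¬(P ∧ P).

Q ∧ Q = min(0.44, 0.44) = 0.44
P ⊙ (Q ∧ Q) = max(0, 0.29 + 0.44 − 1) = max(0, -0.27) = 0.00
¬(P ⊙ (Q ∧ Q)) = 1 − 0.00 = 1.00
So the left factor is ¬(P ⊙ (Q ∧ Q)) = 1.00.
P ∧ P = min(0.29, 0.29) = 0.29
¬(P ∧ P) = 1 − 0.29 = 0.71
So the right-hand bound is ¬(P ∧ P) = 0.71.
The residuum of the Łukasiewicz t-norm gives the supremum: min(1, 1 − 1.00 + 0.71).
1 − 1.00 + 0.71 = 0.71, so t = min(1, 0.71) = 0.71.
Check: 1.00 ⊙ 0.71 = max(0, 0.71) = 0.71 ≤ 0.71.

0.71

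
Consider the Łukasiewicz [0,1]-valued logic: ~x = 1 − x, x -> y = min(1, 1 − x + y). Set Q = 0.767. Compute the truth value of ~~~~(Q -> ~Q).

0.466

~Q = 1 − 0.767 = 0.233
Q -> ~Q = min(1, 1 − 0.767 + 0.233) = min(1, 0.466) = 0.466
~(Q -> ~Q) = 1 − 0.466 = 0.534
~~(Q -> ~Q) = 1 − 0.534 = 0.466
~~~(Q -> ~Q) = 1 − 0.466 = 0.534
~~~~(Q -> ~Q) = 1 − 0.534 = 0.466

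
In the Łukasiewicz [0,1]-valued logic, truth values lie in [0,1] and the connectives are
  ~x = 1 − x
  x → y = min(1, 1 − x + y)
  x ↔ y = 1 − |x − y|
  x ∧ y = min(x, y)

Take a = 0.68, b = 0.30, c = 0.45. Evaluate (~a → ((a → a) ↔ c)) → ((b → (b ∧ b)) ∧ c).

~a = 1 − 0.68 = 0.32
a → a = min(1, 1 − 0.68 + 0.68) = min(1, 1.00) = 1.00
(a → a) ↔ c = 1 − |1.00 − 0.45| = 1 − 0.55 = 0.45
~a → ((a → a) ↔ c) = min(1, 1 − 0.32 + 0.45) = min(1, 1.13) = 1.00
b ∧ b = min(0.30, 0.30) = 0.30
b → (b ∧ b) = min(1, 1 − 0.30 + 0.30) = min(1, 1.00) = 1.00
(b → (b ∧ b)) ∧ c = min(1.00, 0.45) = 0.45
(~a → ((a → a) ↔ c)) → ((b → (b ∧ b)) ∧ c) = min(1, 1 − 1.00 + 0.45) = min(1, 0.45) = 0.45

0.45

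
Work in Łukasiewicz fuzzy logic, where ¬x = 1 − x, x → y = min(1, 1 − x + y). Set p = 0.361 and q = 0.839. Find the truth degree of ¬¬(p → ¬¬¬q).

0.800

¬q = 1 − 0.839 = 0.161
¬¬q = 1 − 0.161 = 0.839
¬¬¬q = 1 − 0.839 = 0.161
p → ¬¬¬q = min(1, 1 − 0.361 + 0.161) = min(1, 0.800) = 0.800
¬(p → ¬¬¬q) = 1 − 0.800 = 0.200
¬¬(p → ¬¬¬q) = 1 − 0.200 = 0.800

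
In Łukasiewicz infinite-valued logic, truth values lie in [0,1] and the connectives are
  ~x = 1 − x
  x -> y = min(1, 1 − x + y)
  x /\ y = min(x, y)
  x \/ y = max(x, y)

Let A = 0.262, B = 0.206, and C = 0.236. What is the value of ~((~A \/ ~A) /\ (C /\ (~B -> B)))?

~A = 1 − 0.262 = 0.738
~A \/ ~A = max(0.738, 0.738) = 0.738
~B = 1 − 0.206 = 0.794
~B -> B = min(1, 1 − 0.794 + 0.206) = min(1, 0.412) = 0.412
C /\ (~B -> B) = min(0.236, 0.412) = 0.236
(~A \/ ~A) /\ (C /\ (~B -> B)) = min(0.738, 0.236) = 0.236
~((~A \/ ~A) /\ (C /\ (~B -> B))) = 1 − 0.236 = 0.764

0.764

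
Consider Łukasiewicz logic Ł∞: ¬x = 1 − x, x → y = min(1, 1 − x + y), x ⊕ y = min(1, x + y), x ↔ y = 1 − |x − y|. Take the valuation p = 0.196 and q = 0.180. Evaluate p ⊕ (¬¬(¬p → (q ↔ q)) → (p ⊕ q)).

0.572

¬p = 1 − 0.196 = 0.804
q ↔ q = 1 − |0.180 − 0.180| = 1 − 0.000 = 1.000
¬p → (q ↔ q) = min(1, 1 − 0.804 + 1.000) = min(1, 1.196) = 1.000
¬(¬p → (q ↔ q)) = 1 − 1.000 = 0.000
¬¬(¬p → (q ↔ q)) = 1 − 0.000 = 1.000
p ⊕ q = min(1, 0.196 + 0.180) = min(1, 0.376) = 0.376
¬¬(¬p → (q ↔ q)) → (p ⊕ q) = min(1, 1 − 1.000 + 0.376) = min(1, 0.376) = 0.376
p ⊕ (¬¬(¬p → (q ↔ q)) → (p ⊕ q)) = min(1, 0.196 + 0.376) = min(1, 0.572) = 0.572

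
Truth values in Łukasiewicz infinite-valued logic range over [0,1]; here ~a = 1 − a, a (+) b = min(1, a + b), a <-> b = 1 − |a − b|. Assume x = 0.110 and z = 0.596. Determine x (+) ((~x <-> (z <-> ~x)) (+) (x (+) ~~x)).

~x = 1 − 0.110 = 0.890
z <-> ~x = 1 − |0.596 − 0.890| = 1 − 0.294 = 0.706
~x <-> (z <-> ~x) = 1 − |0.890 − 0.706| = 1 − 0.184 = 0.816
~~x = 1 − 0.890 = 0.110
x (+) ~~x = min(1, 0.110 + 0.110) = min(1, 0.220) = 0.220
(~x <-> (z <-> ~x)) (+) (x (+) ~~x) = min(1, 0.816 + 0.220) = min(1, 1.036) = 1.000
x (+) ((~x <-> (z <-> ~x)) (+) (x (+) ~~x)) = min(1, 0.110 + 1.000) = min(1, 1.110) = 1.000

1.000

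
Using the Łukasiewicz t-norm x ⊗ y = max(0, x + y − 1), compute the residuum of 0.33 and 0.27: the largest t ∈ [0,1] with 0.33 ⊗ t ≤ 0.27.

0.94

The residuum of the Łukasiewicz t-norm gives the supremum: min(1, 1 − 0.33 + 0.27).
1 − 0.33 + 0.27 = 0.94, so t = min(1, 0.94) = 0.94.
Check: 0.33 ⊗ 0.94 = max(0, 0.27) = 0.27 ≤ 0.27.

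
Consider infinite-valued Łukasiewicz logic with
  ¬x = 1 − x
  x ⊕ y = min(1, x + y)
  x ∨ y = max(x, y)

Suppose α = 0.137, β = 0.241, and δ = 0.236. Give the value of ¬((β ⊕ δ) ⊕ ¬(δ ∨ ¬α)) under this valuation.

0.386

β ⊕ δ = min(1, 0.241 + 0.236) = min(1, 0.477) = 0.477
¬α = 1 − 0.137 = 0.863
δ ∨ ¬α = max(0.236, 0.863) = 0.863
¬(δ ∨ ¬α) = 1 − 0.863 = 0.137
(β ⊕ δ) ⊕ ¬(δ ∨ ¬α) = min(1, 0.477 + 0.137) = min(1, 0.614) = 0.614
¬((β ⊕ δ) ⊕ ¬(δ ∨ ¬α)) = 1 − 0.614 = 0.386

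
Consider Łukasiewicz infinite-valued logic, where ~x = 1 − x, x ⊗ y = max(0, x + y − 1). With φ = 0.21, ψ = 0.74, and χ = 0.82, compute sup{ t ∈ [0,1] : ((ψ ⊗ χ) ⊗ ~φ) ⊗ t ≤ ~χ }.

0.83

ψ ⊗ χ = max(0, 0.74 + 0.82 − 1) = max(0, 0.56) = 0.56
~φ = 1 − 0.21 = 0.79
(ψ ⊗ χ) ⊗ ~φ = max(0, 0.56 + 0.79 − 1) = max(0, 0.35) = 0.35
So the left factor is (ψ ⊗ χ) ⊗ ~φ = 0.35.
~χ = 1 − 0.82 = 0.18
So the right-hand bound is ~χ = 0.18.
The residuum of the Łukasiewicz t-norm gives the supremum: min(1, 1 − 0.35 + 0.18).
1 − 0.35 + 0.18 = 0.83, so t = min(1, 0.83) = 0.83.
Check: 0.35 ⊗ 0.83 = max(0, 0.18) = 0.18 ≤ 0.18.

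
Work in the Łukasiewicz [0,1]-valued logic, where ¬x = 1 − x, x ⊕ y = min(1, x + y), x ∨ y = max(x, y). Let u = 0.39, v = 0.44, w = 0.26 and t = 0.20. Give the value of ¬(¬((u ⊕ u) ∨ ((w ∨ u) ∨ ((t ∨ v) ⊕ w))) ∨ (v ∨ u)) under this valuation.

0.56

u ⊕ u = min(1, 0.39 + 0.39) = min(1, 0.78) = 0.78
w ∨ u = max(0.26, 0.39) = 0.39
t ∨ v = max(0.20, 0.44) = 0.44
(t ∨ v) ⊕ w = min(1, 0.44 + 0.26) = min(1, 0.70) = 0.70
(w ∨ u) ∨ ((t ∨ v) ⊕ w) = max(0.39, 0.70) = 0.70
(u ⊕ u) ∨ ((w ∨ u) ∨ ((t ∨ v) ⊕ w)) = max(0.78, 0.70) = 0.78
¬((u ⊕ u) ∨ ((w ∨ u) ∨ ((t ∨ v) ⊕ w))) = 1 − 0.78 = 0.22
v ∨ u = max(0.44, 0.39) = 0.44
¬((u ⊕ u) ∨ ((w ∨ u) ∨ ((t ∨ v) ⊕ w))) ∨ (v ∨ u) = max(0.22, 0.44) = 0.44
¬(¬((u ⊕ u) ∨ ((w ∨ u) ∨ ((t ∨ v) ⊕ w))) ∨ (v ∨ u)) = 1 − 0.44 = 0.56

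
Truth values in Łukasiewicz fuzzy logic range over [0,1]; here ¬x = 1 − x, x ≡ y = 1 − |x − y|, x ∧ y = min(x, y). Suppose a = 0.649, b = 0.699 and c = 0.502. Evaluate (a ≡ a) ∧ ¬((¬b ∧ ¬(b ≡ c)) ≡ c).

a ≡ a = 1 − |0.649 − 0.649| = 1 − 0.000 = 1.000
¬b = 1 − 0.699 = 0.301
b ≡ c = 1 − |0.699 − 0.502| = 1 − 0.197 = 0.803
¬(b ≡ c) = 1 − 0.803 = 0.197
¬b ∧ ¬(b ≡ c) = min(0.301, 0.197) = 0.197
(¬b ∧ ¬(b ≡ c)) ≡ c = 1 − |0.197 − 0.502| = 1 − 0.305 = 0.695
¬((¬b ∧ ¬(b ≡ c)) ≡ c) = 1 − 0.695 = 0.305
(a ≡ a) ∧ ¬((¬b ∧ ¬(b ≡ c)) ≡ c) = min(1.000, 0.305) = 0.305

0.305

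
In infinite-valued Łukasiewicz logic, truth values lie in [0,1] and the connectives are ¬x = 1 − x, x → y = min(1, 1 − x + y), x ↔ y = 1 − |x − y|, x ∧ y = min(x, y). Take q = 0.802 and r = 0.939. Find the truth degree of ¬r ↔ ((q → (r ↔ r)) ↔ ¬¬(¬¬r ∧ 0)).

0.939

¬r = 1 − 0.939 = 0.061
r ↔ r = 1 − |0.939 − 0.939| = 1 − 0.000 = 1.000
q → (r ↔ r) = min(1, 1 − 0.802 + 1.000) = min(1, 1.198) = 1.000
¬¬r = 1 − 0.061 = 0.939
¬¬r ∧ 0 = min(0.939, 0.000) = 0.000
¬(¬¬r ∧ 0) = 1 − 0.000 = 1.000
¬¬(¬¬r ∧ 0) = 1 − 1.000 = 0.000
(q → (r ↔ r)) ↔ ¬¬(¬¬r ∧ 0) = 1 − |1.000 − 0.000| = 1 − 1.000 = 0.000
¬r ↔ ((q → (r ↔ r)) ↔ ¬¬(¬¬r ∧ 0)) = 1 − |0.061 − 0.000| = 1 − 0.061 = 0.939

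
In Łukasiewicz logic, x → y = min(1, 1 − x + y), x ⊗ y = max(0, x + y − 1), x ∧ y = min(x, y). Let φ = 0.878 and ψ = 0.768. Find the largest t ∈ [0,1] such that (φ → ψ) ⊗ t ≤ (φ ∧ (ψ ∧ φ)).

φ → ψ = min(1, 1 − 0.878 + 0.768) = min(1, 0.890) = 0.890
So the left factor is φ → ψ = 0.890.
ψ ∧ φ = min(0.768, 0.878) = 0.768
φ ∧ (ψ ∧ φ) = min(0.878, 0.768) = 0.768
So the right-hand bound is φ ∧ (ψ ∧ φ) = 0.768.
The residuum of the Łukasiewicz t-norm gives the supremum: min(1, 1 − 0.890 + 0.768).
1 − 0.890 + 0.768 = 0.878, so t = min(1, 0.878) = 0.878.
Check: 0.890 ⊗ 0.878 = max(0, 0.768) = 0.768 ≤ 0.768.

0.878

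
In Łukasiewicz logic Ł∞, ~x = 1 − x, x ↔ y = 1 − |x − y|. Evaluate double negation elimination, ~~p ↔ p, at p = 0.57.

1.00

~p = 1 − 0.57 = 0.43
~~p = 1 − 0.43 = 0.57
~~p ↔ p = 1 − |0.57 − 0.57| = 1 − 0.00 = 1.00
(As expected: always 1 in Ł∞ since negation is involutive.)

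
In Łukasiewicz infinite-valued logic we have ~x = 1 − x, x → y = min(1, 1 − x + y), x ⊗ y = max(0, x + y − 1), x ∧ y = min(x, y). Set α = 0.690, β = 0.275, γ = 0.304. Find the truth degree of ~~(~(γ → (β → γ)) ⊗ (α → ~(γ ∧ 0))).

0.000

β → γ = min(1, 1 − 0.275 + 0.304) = min(1, 1.029) = 1.000
γ → (β → γ) = min(1, 1 − 0.304 + 1.000) = min(1, 1.696) = 1.000
~(γ → (β → γ)) = 1 − 1.000 = 0.000
γ ∧ 0 = min(0.304, 0.000) = 0.000
~(γ ∧ 0) = 1 − 0.000 = 1.000
α → ~(γ ∧ 0) = min(1, 1 − 0.690 + 1.000) = min(1, 1.310) = 1.000
~(γ → (β → γ)) ⊗ (α → ~(γ ∧ 0)) = max(0, 0.000 + 1.000 − 1) = max(0, 0.000) = 0.000
~(~(γ → (β → γ)) ⊗ (α → ~(γ ∧ 0))) = 1 − 0.000 = 1.000
~~(~(γ → (β → γ)) ⊗ (α → ~(γ ∧ 0))) = 1 − 1.000 = 0.000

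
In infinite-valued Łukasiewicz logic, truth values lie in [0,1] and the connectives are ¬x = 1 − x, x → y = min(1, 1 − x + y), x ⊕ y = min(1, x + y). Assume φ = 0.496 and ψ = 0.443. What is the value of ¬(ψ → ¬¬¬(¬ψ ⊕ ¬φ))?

¬ψ = 1 − 0.443 = 0.557
¬φ = 1 − 0.496 = 0.504
¬ψ ⊕ ¬φ = min(1, 0.557 + 0.504) = min(1, 1.061) = 1.000
¬(¬ψ ⊕ ¬φ) = 1 − 1.000 = 0.000
¬¬(¬ψ ⊕ ¬φ) = 1 − 0.000 = 1.000
¬¬¬(¬ψ ⊕ ¬φ) = 1 − 1.000 = 0.000
ψ → ¬¬¬(¬ψ ⊕ ¬φ) = min(1, 1 − 0.443 + 0.000) = min(1, 0.557) = 0.557
¬(ψ → ¬¬¬(¬ψ ⊕ ¬φ)) = 1 − 0.557 = 0.443

0.443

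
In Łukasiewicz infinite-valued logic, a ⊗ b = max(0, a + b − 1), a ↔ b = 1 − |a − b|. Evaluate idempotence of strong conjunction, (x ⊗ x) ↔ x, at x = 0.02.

0.98

x ⊗ x = max(0, 0.02 + 0.02 − 1) = max(0, -0.96) = 0.00
(x ⊗ x) ↔ x = 1 − |0.00 − 0.02| = 1 − 0.02 = 0.98
(The value 0.98 < 1 shows this instance is not satisfied; fails in Ł∞ since a ⊗ a = max(0, 2a−1) ≠ a in general.)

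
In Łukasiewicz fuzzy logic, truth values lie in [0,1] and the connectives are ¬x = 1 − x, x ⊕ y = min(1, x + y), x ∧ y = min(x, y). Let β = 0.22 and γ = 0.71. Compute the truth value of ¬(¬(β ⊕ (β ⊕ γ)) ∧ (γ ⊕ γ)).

1.00

β ⊕ γ = min(1, 0.22 + 0.71) = min(1, 0.93) = 0.93
β ⊕ (β ⊕ γ) = min(1, 0.22 + 0.93) = min(1, 1.15) = 1.00
¬(β ⊕ (β ⊕ γ)) = 1 − 1.00 = 0.00
γ ⊕ γ = min(1, 0.71 + 0.71) = min(1, 1.42) = 1.00
¬(β ⊕ (β ⊕ γ)) ∧ (γ ⊕ γ) = min(0.00, 1.00) = 0.00
¬(¬(β ⊕ (β ⊕ γ)) ∧ (γ ⊕ γ)) = 1 − 0.00 = 1.00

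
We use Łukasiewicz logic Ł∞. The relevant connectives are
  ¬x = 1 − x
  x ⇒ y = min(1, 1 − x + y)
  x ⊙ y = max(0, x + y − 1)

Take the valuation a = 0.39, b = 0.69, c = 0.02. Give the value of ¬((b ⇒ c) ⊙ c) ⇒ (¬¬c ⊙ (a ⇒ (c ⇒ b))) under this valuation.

0.02

b ⇒ c = min(1, 1 − 0.69 + 0.02) = min(1, 0.33) = 0.33
(b ⇒ c) ⊙ c = max(0, 0.33 + 0.02 − 1) = max(0, -0.65) = 0.00
¬((b ⇒ c) ⊙ c) = 1 − 0.00 = 1.00
¬c = 1 − 0.02 = 0.98
¬¬c = 1 − 0.98 = 0.02
c ⇒ b = min(1, 1 − 0.02 + 0.69) = min(1, 1.67) = 1.00
a ⇒ (c ⇒ b) = min(1, 1 − 0.39 + 1.00) = min(1, 1.61) = 1.00
¬¬c ⊙ (a ⇒ (c ⇒ b)) = max(0, 0.02 + 1.00 − 1) = max(0, 0.02) = 0.02
¬((b ⇒ c) ⊙ c) ⇒ (¬¬c ⊙ (a ⇒ (c ⇒ b))) = min(1, 1 − 1.00 + 0.02) = min(1, 0.02) = 0.02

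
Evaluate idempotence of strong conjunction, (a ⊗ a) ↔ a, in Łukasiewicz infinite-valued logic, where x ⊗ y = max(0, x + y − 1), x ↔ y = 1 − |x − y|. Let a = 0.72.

a ⊗ a = max(0, 0.72 + 0.72 − 1) = max(0, 0.44) = 0.44
(a ⊗ a) ↔ a = 1 − |0.44 − 0.72| = 1 − 0.28 = 0.72
(The value 0.72 < 1 shows this instance is not satisfied; fails in Ł∞ since a ⊗ a = max(0, 2a−1) ≠ a in general.)

0.72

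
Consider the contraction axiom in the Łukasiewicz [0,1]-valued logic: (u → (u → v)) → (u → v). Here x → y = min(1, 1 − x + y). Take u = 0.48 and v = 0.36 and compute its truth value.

u → v = min(1, 1 − 0.48 + 0.36) = min(1, 0.88) = 0.88
u → (u → v) = min(1, 1 − 0.48 + 0.88) = min(1, 1.40) = 1.00
(u → (u → v)) → (u → v) = min(1, 1 − 1.00 + 0.88) = min(1, 0.88) = 0.88
(The value 0.88 < 1 shows this instance is not satisfied; fails in Ł∞ (the t-norm is not idempotent).)

0.88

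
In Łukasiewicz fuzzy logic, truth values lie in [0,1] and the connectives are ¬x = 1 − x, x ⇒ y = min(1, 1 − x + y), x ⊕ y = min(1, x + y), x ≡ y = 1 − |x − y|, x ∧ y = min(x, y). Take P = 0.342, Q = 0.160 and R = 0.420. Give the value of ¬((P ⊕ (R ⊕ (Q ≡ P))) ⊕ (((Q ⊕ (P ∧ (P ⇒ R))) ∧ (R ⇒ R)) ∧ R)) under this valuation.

Q ≡ P = 1 − |0.160 − 0.342| = 1 − 0.182 = 0.818
R ⊕ (Q ≡ P) = min(1, 0.420 + 0.818) = min(1, 1.238) = 1.000
P ⊕ (R ⊕ (Q ≡ P)) = min(1, 0.342 + 1.000) = min(1, 1.342) = 1.000
P ⇒ R = min(1, 1 − 0.342 + 0.420) = min(1, 1.078) = 1.000
P ∧ (P ⇒ R) = min(0.342, 1.000) = 0.342
Q ⊕ (P ∧ (P ⇒ R)) = min(1, 0.160 + 0.342) = min(1, 0.502) = 0.502
R ⇒ R = min(1, 1 − 0.420 + 0.420) = min(1, 1.000) = 1.000
(Q ⊕ (P ∧ (P ⇒ R))) ∧ (R ⇒ R) = min(0.502, 1.000) = 0.502
((Q ⊕ (P ∧ (P ⇒ R))) ∧ (R ⇒ R)) ∧ R = min(0.502, 0.420) = 0.420
(P ⊕ (R ⊕ (Q ≡ P))) ⊕ (((Q ⊕ (P ∧ (P ⇒ R))) ∧ (R ⇒ R)) ∧ R) = min(1, 1.000 + 0.420) = min(1, 1.420) = 1.000
¬((P ⊕ (R ⊕ (Q ≡ P))) ⊕ (((Q ⊕ (P ∧ (P ⇒ R))) ∧ (R ⇒ R)) ∧ R)) = 1 − 1.000 = 0.000

0.000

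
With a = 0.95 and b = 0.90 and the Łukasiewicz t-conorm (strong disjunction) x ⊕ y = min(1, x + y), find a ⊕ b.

1.00

a ⊕ b = min(1, 0.95 + 0.90) = min(1, 1.85) = 1.00
For comparison, the Gödel t-conorm max(x, y) would give 0.95.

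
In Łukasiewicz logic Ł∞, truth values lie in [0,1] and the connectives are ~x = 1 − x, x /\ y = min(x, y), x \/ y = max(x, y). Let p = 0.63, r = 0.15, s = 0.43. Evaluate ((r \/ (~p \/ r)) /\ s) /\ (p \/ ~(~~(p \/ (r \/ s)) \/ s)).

~p = 1 − 0.63 = 0.37
~p \/ r = max(0.37, 0.15) = 0.37
r \/ (~p \/ r) = max(0.15, 0.37) = 0.37
(r \/ (~p \/ r)) /\ s = min(0.37, 0.43) = 0.37
r \/ s = max(0.15, 0.43) = 0.43
p \/ (r \/ s) = max(0.63, 0.43) = 0.63
~(p \/ (r \/ s)) = 1 − 0.63 = 0.37
~~(p \/ (r \/ s)) = 1 − 0.37 = 0.63
~~(p \/ (r \/ s)) \/ s = max(0.63, 0.43) = 0.63
~(~~(p \/ (r \/ s)) \/ s) = 1 − 0.63 = 0.37
p \/ ~(~~(p \/ (r \/ s)) \/ s) = max(0.63, 0.37) = 0.63
((r \/ (~p \/ r)) /\ s) /\ (p \/ ~(~~(p \/ (r \/ s)) \/ s)) = min(0.37, 0.63) = 0.37

0.37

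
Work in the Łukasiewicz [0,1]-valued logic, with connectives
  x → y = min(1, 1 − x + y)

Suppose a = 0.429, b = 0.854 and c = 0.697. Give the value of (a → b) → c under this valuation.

a → b = min(1, 1 − 0.429 + 0.854) = min(1, 1.425) = 1.000
(a → b) → c = min(1, 1 − 1.000 + 0.697) = min(1, 0.697) = 0.697

0.697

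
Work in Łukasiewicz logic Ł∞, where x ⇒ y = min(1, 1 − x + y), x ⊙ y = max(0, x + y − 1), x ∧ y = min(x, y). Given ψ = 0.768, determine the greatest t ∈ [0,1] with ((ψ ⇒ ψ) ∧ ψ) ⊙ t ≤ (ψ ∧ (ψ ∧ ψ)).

1.000

ψ ⇒ ψ = min(1, 1 − 0.768 + 0.768) = min(1, 1.000) = 1.000
(ψ ⇒ ψ) ∧ ψ = min(1.000, 0.768) = 0.768
So the left factor is (ψ ⇒ ψ) ∧ ψ = 0.768.
ψ ∧ ψ = min(0.768, 0.768) = 0.768
ψ ∧ (ψ ∧ ψ) = min(0.768, 0.768) = 0.768
So the right-hand bound is ψ ∧ (ψ ∧ ψ) = 0.768.
The residuum of the Łukasiewicz t-norm gives the supremum: min(1, 1 − 0.768 + 0.768).
1 − 0.768 + 0.768 = 1.000, so t = min(1, 1.000) = 1.000.
Check: 0.768 ⊙ 1.000 = max(0, 0.768) = 0.768 ≤ 0.768.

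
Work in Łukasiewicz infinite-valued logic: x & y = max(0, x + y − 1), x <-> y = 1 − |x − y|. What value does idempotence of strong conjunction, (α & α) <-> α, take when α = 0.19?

0.81

α & α = max(0, 0.19 + 0.19 − 1) = max(0, -0.62) = 0.00
(α & α) <-> α = 1 − |0.00 − 0.19| = 1 − 0.19 = 0.81
(The value 0.81 < 1 shows this instance is not satisfied; fails in Ł∞ since a ⊗ a = max(0, 2a−1) ≠ a in general.)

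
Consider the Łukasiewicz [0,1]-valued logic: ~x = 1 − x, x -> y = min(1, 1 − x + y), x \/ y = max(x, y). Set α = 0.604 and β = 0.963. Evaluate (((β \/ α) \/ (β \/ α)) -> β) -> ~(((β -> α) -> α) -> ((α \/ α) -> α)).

0.000

β \/ α = max(0.963, 0.604) = 0.963
(β \/ α) \/ (β \/ α) = max(0.963, 0.963) = 0.963
((β \/ α) \/ (β \/ α)) -> β = min(1, 1 − 0.963 + 0.963) = min(1, 1.000) = 1.000
β -> α = min(1, 1 − 0.963 + 0.604) = min(1, 0.641) = 0.641
(β -> α) -> α = min(1, 1 − 0.641 + 0.604) = min(1, 0.963) = 0.963
α \/ α = max(0.604, 0.604) = 0.604
(α \/ α) -> α = min(1, 1 − 0.604 + 0.604) = min(1, 1.000) = 1.000
((β -> α) -> α) -> ((α \/ α) -> α) = min(1, 1 − 0.963 + 1.000) = min(1, 1.037) = 1.000
~(((β -> α) -> α) -> ((α \/ α) -> α)) = 1 − 1.000 = 0.000
(((β \/ α) \/ (β \/ α)) -> β) -> ~(((β -> α) -> α) -> ((α \/ α) -> α)) = min(1, 1 − 1.000 + 0.000) = min(1, 0.000) = 0.000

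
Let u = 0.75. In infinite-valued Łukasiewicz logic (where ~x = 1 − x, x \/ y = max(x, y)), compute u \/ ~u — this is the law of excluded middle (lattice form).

~u = 1 − 0.75 = 0.25
u \/ ~u = max(0.75, 0.25) = 0.75
(The value 0.75 < 1 shows this instance is not satisfied; not a Ł∞-tautology — its value is max(a, 1−a).)

0.75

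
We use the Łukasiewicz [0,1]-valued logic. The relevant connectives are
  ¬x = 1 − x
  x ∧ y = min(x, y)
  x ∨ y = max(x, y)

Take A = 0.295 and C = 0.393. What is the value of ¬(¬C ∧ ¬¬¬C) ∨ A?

0.393

¬C = 1 − 0.393 = 0.607
¬¬C = 1 − 0.607 = 0.393
¬¬¬C = 1 − 0.393 = 0.607
¬C ∧ ¬¬¬C = min(0.607, 0.607) = 0.607
¬(¬C ∧ ¬¬¬C) = 1 − 0.607 = 0.393
¬(¬C ∧ ¬¬¬C) ∨ A = max(0.393, 0.295) = 0.393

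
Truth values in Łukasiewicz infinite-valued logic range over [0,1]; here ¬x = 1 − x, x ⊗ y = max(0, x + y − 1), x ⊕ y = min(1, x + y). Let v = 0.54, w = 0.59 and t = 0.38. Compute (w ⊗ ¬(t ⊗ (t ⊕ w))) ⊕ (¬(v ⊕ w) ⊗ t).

t ⊕ w = min(1, 0.38 + 0.59) = min(1, 0.97) = 0.97
t ⊗ (t ⊕ w) = max(0, 0.38 + 0.97 − 1) = max(0, 0.35) = 0.35
¬(t ⊗ (t ⊕ w)) = 1 − 0.35 = 0.65
w ⊗ ¬(t ⊗ (t ⊕ w)) = max(0, 0.59 + 0.65 − 1) = max(0, 0.24) = 0.24
v ⊕ w = min(1, 0.54 + 0.59) = min(1, 1.13) = 1.00
¬(v ⊕ w) = 1 − 1.00 = 0.00
¬(v ⊕ w) ⊗ t = max(0, 0.00 + 0.38 − 1) = max(0, -0.62) = 0.00
(w ⊗ ¬(t ⊗ (t ⊕ w))) ⊕ (¬(v ⊕ w) ⊗ t) = min(1, 0.24 + 0.00) = min(1, 0.24) = 0.24

0.24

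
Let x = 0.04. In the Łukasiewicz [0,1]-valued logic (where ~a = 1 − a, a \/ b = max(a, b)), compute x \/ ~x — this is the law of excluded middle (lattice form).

~x = 1 − 0.04 = 0.96
x \/ ~x = max(0.04, 0.96) = 0.96
(The value 0.96 < 1 shows this instance is not satisfied; not a Ł∞-tautology — its value is max(a, 1−a).)

0.96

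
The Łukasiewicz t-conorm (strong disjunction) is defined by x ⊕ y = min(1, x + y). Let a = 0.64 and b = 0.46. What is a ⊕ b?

1.00

a ⊕ b = min(1, 0.64 + 0.46) = min(1, 1.10) = 1.00
For comparison, the Gödel t-conorm max(x, y) would give 0.64.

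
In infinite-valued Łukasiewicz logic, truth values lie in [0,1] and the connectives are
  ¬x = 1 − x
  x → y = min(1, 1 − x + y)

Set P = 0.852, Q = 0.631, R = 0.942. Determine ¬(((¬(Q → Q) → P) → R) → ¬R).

0.884

Q → Q = min(1, 1 − 0.631 + 0.631) = min(1, 1.000) = 1.000
¬(Q → Q) = 1 − 1.000 = 0.000
¬(Q → Q) → P = min(1, 1 − 0.000 + 0.852) = min(1, 1.852) = 1.000
(¬(Q → Q) → P) → R = min(1, 1 − 1.000 + 0.942) = min(1, 0.942) = 0.942
¬R = 1 − 0.942 = 0.058
((¬(Q → Q) → P) → R) → ¬R = min(1, 1 − 0.942 + 0.058) = min(1, 0.116) = 0.116
¬(((¬(Q → Q) → P) → R) → ¬R) = 1 − 0.116 = 0.884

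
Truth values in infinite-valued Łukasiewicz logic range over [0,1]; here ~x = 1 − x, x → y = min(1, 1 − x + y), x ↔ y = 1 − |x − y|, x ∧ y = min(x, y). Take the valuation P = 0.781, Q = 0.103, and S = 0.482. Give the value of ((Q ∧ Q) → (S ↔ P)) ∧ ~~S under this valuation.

0.482

Q ∧ Q = min(0.103, 0.103) = 0.103
S ↔ P = 1 − |0.482 − 0.781| = 1 − 0.299 = 0.701
(Q ∧ Q) → (S ↔ P) = min(1, 1 − 0.103 + 0.701) = min(1, 1.598) = 1.000
~S = 1 − 0.482 = 0.518
~~S = 1 − 0.518 = 0.482
((Q ∧ Q) → (S ↔ P)) ∧ ~~S = min(1.000, 0.482) = 0.482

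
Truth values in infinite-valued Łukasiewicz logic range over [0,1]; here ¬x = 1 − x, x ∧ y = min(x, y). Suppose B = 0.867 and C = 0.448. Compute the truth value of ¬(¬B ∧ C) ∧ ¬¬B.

0.867

¬B = 1 − 0.867 = 0.133
¬B ∧ C = min(0.133, 0.448) = 0.133
¬(¬B ∧ C) = 1 − 0.133 = 0.867
¬¬B = 1 − 0.133 = 0.867
¬(¬B ∧ C) ∧ ¬¬B = min(0.867, 0.867) = 0.867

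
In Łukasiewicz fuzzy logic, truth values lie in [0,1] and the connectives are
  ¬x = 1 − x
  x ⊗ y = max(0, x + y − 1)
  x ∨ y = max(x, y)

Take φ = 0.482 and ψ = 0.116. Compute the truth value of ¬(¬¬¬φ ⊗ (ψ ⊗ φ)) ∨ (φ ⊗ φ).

¬φ = 1 − 0.482 = 0.518
¬¬φ = 1 − 0.518 = 0.482
¬¬¬φ = 1 − 0.482 = 0.518
ψ ⊗ φ = max(0, 0.116 + 0.482 − 1) = max(0, -0.402) = 0.000
¬¬¬φ ⊗ (ψ ⊗ φ) = max(0, 0.518 + 0.000 − 1) = max(0, -0.482) = 0.000
¬(¬¬¬φ ⊗ (ψ ⊗ φ)) = 1 − 0.000 = 1.000
φ ⊗ φ = max(0, 0.482 + 0.482 − 1) = max(0, -0.036) = 0.000
¬(¬¬¬φ ⊗ (ψ ⊗ φ)) ∨ (φ ⊗ φ) = max(1.000, 0.000) = 1.000

1.000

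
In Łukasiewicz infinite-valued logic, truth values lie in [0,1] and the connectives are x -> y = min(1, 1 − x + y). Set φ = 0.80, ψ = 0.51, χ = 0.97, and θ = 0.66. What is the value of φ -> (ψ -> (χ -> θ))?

1.00

χ -> θ = min(1, 1 − 0.97 + 0.66) = min(1, 0.69) = 0.69
ψ -> (χ -> θ) = min(1, 1 − 0.51 + 0.69) = min(1, 1.18) = 1.00
φ -> (ψ -> (χ -> θ)) = min(1, 1 − 0.80 + 1.00) = min(1, 1.20) = 1.00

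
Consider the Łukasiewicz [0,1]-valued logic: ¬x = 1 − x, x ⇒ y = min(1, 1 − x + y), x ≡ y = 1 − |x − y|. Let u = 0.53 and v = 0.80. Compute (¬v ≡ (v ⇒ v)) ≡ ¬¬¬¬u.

0.67

¬v = 1 − 0.80 = 0.20
v ⇒ v = min(1, 1 − 0.80 + 0.80) = min(1, 1.00) = 1.00
¬v ≡ (v ⇒ v) = 1 − |0.20 − 1.00| = 1 − 0.80 = 0.20
¬u = 1 − 0.53 = 0.47
¬¬u = 1 − 0.47 = 0.53
¬¬¬u = 1 − 0.53 = 0.47
¬¬¬¬u = 1 − 0.47 = 0.53
(¬v ≡ (v ⇒ v)) ≡ ¬¬¬¬u = 1 − |0.20 − 0.53| = 1 − 0.33 = 0.67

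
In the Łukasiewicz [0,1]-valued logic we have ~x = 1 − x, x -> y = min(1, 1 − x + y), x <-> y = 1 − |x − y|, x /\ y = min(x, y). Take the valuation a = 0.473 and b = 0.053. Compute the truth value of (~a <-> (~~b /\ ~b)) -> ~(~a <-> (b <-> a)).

0.527

~a = 1 − 0.473 = 0.527
~b = 1 − 0.053 = 0.947
~~b = 1 − 0.947 = 0.053
~~b /\ ~b = min(0.053, 0.947) = 0.053
~a <-> (~~b /\ ~b) = 1 − |0.527 − 0.053| = 1 − 0.474 = 0.526
b <-> a = 1 − |0.053 − 0.473| = 1 − 0.420 = 0.580
~a <-> (b <-> a) = 1 − |0.527 − 0.580| = 1 − 0.053 = 0.947
~(~a <-> (b <-> a)) = 1 − 0.947 = 0.053
(~a <-> (~~b /\ ~b)) -> ~(~a <-> (b <-> a)) = min(1, 1 − 0.526 + 0.053) = min(1, 0.527) = 0.527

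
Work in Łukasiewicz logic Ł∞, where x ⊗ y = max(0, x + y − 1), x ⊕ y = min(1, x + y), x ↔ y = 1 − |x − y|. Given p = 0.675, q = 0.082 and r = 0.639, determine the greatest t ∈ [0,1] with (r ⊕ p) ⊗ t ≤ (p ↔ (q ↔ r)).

r ⊕ p = min(1, 0.639 + 0.675) = min(1, 1.314) = 1.000
So the left factor is r ⊕ p = 1.000.
q ↔ r = 1 − |0.082 − 0.639| = 1 − 0.557 = 0.443
p ↔ (q ↔ r) = 1 − |0.675 − 0.443| = 1 − 0.232 = 0.768
So the right-hand bound is p ↔ (q ↔ r) = 0.768.
The residuum of the Łukasiewicz t-norm gives the supremum: min(1, 1 − 1.000 + 0.768).
1 − 1.000 + 0.768 = 0.768, so t = min(1, 0.768) = 0.768.
Check: 1.000 ⊗ 0.768 = max(0, 0.768) = 0.768 ≤ 0.768.

0.768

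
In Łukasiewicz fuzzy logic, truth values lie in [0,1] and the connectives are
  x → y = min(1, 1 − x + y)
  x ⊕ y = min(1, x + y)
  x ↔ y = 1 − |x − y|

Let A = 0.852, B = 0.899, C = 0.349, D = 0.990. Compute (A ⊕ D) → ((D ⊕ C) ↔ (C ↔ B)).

A ⊕ D = min(1, 0.852 + 0.990) = min(1, 1.842) = 1.000
D ⊕ C = min(1, 0.990 + 0.349) = min(1, 1.339) = 1.000
C ↔ B = 1 − |0.349 − 0.899| = 1 − 0.550 = 0.450
(D ⊕ C) ↔ (C ↔ B) = 1 − |1.000 − 0.450| = 1 − 0.550 = 0.450
(A ⊕ D) → ((D ⊕ C) ↔ (C ↔ B)) = min(1, 1 − 1.000 + 0.450) = min(1, 0.450) = 0.450

0.450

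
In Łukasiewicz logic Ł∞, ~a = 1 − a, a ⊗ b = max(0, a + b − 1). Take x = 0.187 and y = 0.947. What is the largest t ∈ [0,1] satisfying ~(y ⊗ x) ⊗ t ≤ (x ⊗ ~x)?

0.134

y ⊗ x = max(0, 0.947 + 0.187 − 1) = max(0, 0.134) = 0.134
~(y ⊗ x) = 1 − 0.134 = 0.866
So the left factor is ~(y ⊗ x) = 0.866.
~x = 1 − 0.187 = 0.813
x ⊗ ~x = max(0, 0.187 + 0.813 − 1) = max(0, 0.000) = 0.000
So the right-hand bound is x ⊗ ~x = 0.000.
The residuum of the Łukasiewicz t-norm gives the supremum: min(1, 1 − 0.866 + 0.000).
1 − 0.866 + 0.000 = 0.134, so t = min(1, 0.134) = 0.134.
Check: 0.866 ⊗ 0.134 = max(0, 0.000) = 0.000 ≤ 0.000.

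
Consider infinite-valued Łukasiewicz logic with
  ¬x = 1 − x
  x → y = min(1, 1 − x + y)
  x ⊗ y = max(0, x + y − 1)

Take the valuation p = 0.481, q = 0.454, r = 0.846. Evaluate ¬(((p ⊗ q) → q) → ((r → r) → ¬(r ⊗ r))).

0.692

p ⊗ q = max(0, 0.481 + 0.454 − 1) = max(0, -0.065) = 0.000
(p ⊗ q) → q = min(1, 1 − 0.000 + 0.454) = min(1, 1.454) = 1.000
r → r = min(1, 1 − 0.846 + 0.846) = min(1, 1.000) = 1.000
r ⊗ r = max(0, 0.846 + 0.846 − 1) = max(0, 0.692) = 0.692
¬(r ⊗ r) = 1 − 0.692 = 0.308
(r → r) → ¬(r ⊗ r) = min(1, 1 − 1.000 + 0.308) = min(1, 0.308) = 0.308
((p ⊗ q) → q) → ((r → r) → ¬(r ⊗ r)) = min(1, 1 − 1.000 + 0.308) = min(1, 0.308) = 0.308
¬(((p ⊗ q) → q) → ((r → r) → ¬(r ⊗ r))) = 1 − 0.308 = 0.692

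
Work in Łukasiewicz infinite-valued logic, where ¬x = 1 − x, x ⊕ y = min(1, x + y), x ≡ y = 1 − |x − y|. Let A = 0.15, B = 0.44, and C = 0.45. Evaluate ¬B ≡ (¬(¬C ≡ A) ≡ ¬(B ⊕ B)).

0.84

¬B = 1 − 0.44 = 0.56
¬C = 1 − 0.45 = 0.55
¬C ≡ A = 1 − |0.55 − 0.15| = 1 − 0.40 = 0.60
¬(¬C ≡ A) = 1 − 0.60 = 0.40
B ⊕ B = min(1, 0.44 + 0.44) = min(1, 0.88) = 0.88
¬(B ⊕ B) = 1 − 0.88 = 0.12
¬(¬C ≡ A) ≡ ¬(B ⊕ B) = 1 − |0.40 − 0.12| = 1 − 0.28 = 0.72
¬B ≡ (¬(¬C ≡ A) ≡ ¬(B ⊕ B)) = 1 − |0.56 − 0.72| = 1 − 0.16 = 0.84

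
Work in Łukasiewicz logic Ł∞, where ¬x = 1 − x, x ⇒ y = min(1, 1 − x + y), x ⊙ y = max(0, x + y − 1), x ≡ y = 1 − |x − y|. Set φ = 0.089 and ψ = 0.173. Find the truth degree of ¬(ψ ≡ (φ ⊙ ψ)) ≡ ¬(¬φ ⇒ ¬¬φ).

φ ⊙ ψ = max(0, 0.089 + 0.173 − 1) = max(0, -0.738) = 0.000
ψ ≡ (φ ⊙ ψ) = 1 − |0.173 − 0.000| = 1 − 0.173 = 0.827
¬(ψ ≡ (φ ⊙ ψ)) = 1 − 0.827 = 0.173
¬φ = 1 − 0.089 = 0.911
¬¬φ = 1 − 0.911 = 0.089
¬φ ⇒ ¬¬φ = min(1, 1 − 0.911 + 0.089) = min(1, 0.178) = 0.178
¬(¬φ ⇒ ¬¬φ) = 1 − 0.178 = 0.822
¬(ψ ≡ (φ ⊙ ψ)) ≡ ¬(¬φ ⇒ ¬¬φ) = 1 − |0.173 − 0.822| = 1 − 0.649 = 0.351

0.351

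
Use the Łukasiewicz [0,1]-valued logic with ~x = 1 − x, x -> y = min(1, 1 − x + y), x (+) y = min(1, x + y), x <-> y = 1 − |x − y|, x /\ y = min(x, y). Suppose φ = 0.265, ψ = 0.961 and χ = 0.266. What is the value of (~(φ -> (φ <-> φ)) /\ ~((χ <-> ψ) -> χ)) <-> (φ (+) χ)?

0.469

φ <-> φ = 1 − |0.265 − 0.265| = 1 − 0.000 = 1.000
φ -> (φ <-> φ) = min(1, 1 − 0.265 + 1.000) = min(1, 1.735) = 1.000
~(φ -> (φ <-> φ)) = 1 − 1.000 = 0.000
χ <-> ψ = 1 − |0.266 − 0.961| = 1 − 0.695 = 0.305
(χ <-> ψ) -> χ = min(1, 1 − 0.305 + 0.266) = min(1, 0.961) = 0.961
~((χ <-> ψ) -> χ) = 1 − 0.961 = 0.039
~(φ -> (φ <-> φ)) /\ ~((χ <-> ψ) -> χ) = min(0.000, 0.039) = 0.000
φ (+) χ = min(1, 0.265 + 0.266) = min(1, 0.531) = 0.531
(~(φ -> (φ <-> φ)) /\ ~((χ <-> ψ) -> χ)) <-> (φ (+) χ) = 1 − |0.000 − 0.531| = 1 − 0.531 = 0.469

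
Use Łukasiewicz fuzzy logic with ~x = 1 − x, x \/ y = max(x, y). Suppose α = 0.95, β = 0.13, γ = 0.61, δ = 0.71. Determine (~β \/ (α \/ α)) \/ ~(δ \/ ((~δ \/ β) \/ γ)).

0.95

~β = 1 − 0.13 = 0.87
α \/ α = max(0.95, 0.95) = 0.95
~β \/ (α \/ α) = max(0.87, 0.95) = 0.95
~δ = 1 − 0.71 = 0.29
~δ \/ β = max(0.29, 0.13) = 0.29
(~δ \/ β) \/ γ = max(0.29, 0.61) = 0.61
δ \/ ((~δ \/ β) \/ γ) = max(0.71, 0.61) = 0.71
~(δ \/ ((~δ \/ β) \/ γ)) = 1 − 0.71 = 0.29
(~β \/ (α \/ α)) \/ ~(δ \/ ((~δ \/ β) \/ γ)) = max(0.95, 0.29) = 0.95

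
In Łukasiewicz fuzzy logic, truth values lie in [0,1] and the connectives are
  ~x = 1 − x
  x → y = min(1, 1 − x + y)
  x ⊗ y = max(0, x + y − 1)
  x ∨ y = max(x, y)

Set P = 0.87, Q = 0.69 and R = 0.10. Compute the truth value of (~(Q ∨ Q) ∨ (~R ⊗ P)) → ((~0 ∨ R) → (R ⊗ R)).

0.23

Q ∨ Q = max(0.69, 0.69) = 0.69
~(Q ∨ Q) = 1 − 0.69 = 0.31
~R = 1 − 0.10 = 0.90
~R ⊗ P = max(0, 0.90 + 0.87 − 1) = max(0, 0.77) = 0.77
~(Q ∨ Q) ∨ (~R ⊗ P) = max(0.31, 0.77) = 0.77
~0 = 1 − 0.00 = 1.00
~0 ∨ R = max(1.00, 0.10) = 1.00
R ⊗ R = max(0, 0.10 + 0.10 − 1) = max(0, -0.80) = 0.00
(~0 ∨ R) → (R ⊗ R) = min(1, 1 − 1.00 + 0.00) = min(1, 0.00) = 0.00
(~(Q ∨ Q) ∨ (~R ⊗ P)) → ((~0 ∨ R) → (R ⊗ R)) = min(1, 1 − 0.77 + 0.00) = min(1, 0.23) = 0.23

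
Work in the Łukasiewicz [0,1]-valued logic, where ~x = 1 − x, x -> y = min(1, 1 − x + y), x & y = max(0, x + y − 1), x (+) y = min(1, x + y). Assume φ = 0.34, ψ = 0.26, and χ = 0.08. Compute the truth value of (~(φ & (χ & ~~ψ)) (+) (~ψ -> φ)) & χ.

0.08

~ψ = 1 − 0.26 = 0.74
~~ψ = 1 − 0.74 = 0.26
χ & ~~ψ = max(0, 0.08 + 0.26 − 1) = max(0, -0.66) = 0.00
φ & (χ & ~~ψ) = max(0, 0.34 + 0.00 − 1) = max(0, -0.66) = 0.00
~(φ & (χ & ~~ψ)) = 1 − 0.00 = 1.00
~ψ -> φ = min(1, 1 − 0.74 + 0.34) = min(1, 0.60) = 0.60
~(φ & (χ & ~~ψ)) (+) (~ψ -> φ) = min(1, 1.00 + 0.60) = min(1, 1.60) = 1.00
(~(φ & (χ & ~~ψ)) (+) (~ψ -> φ)) & χ = max(0, 1.00 + 0.08 − 1) = max(0, 0.08) = 0.08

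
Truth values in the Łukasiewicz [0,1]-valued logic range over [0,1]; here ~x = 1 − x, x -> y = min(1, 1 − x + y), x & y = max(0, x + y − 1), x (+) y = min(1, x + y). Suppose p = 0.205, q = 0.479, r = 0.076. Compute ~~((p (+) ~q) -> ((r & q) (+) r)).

~q = 1 − 0.479 = 0.521
p (+) ~q = min(1, 0.205 + 0.521) = min(1, 0.726) = 0.726
r & q = max(0, 0.076 + 0.479 − 1) = max(0, -0.445) = 0.000
(r & q) (+) r = min(1, 0.000 + 0.076) = min(1, 0.076) = 0.076
(p (+) ~q) -> ((r & q) (+) r) = min(1, 1 − 0.726 + 0.076) = min(1, 0.350) = 0.350
~((p (+) ~q) -> ((r & q) (+) r)) = 1 − 0.350 = 0.650
~~((p (+) ~q) -> ((r & q) (+) r)) = 1 − 0.650 = 0.350

0.350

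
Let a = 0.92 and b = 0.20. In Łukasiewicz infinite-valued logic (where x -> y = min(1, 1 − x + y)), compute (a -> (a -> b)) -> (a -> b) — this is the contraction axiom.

a -> b = min(1, 1 − 0.92 + 0.20) = min(1, 0.28) = 0.28
a -> (a -> b) = min(1, 1 − 0.92 + 0.28) = min(1, 0.36) = 0.36
(a -> (a -> b)) -> (a -> b) = min(1, 1 − 0.36 + 0.28) = min(1, 0.92) = 0.92
(The value 0.92 < 1 shows this instance is not satisfied; fails in Ł∞ (the t-norm is not idempotent).)

0.92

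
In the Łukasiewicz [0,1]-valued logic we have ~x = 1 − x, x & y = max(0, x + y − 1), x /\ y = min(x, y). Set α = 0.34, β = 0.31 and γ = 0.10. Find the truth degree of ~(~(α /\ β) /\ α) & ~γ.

0.56

α /\ β = min(0.34, 0.31) = 0.31
~(α /\ β) = 1 − 0.31 = 0.69
~(α /\ β) /\ α = min(0.69, 0.34) = 0.34
~(~(α /\ β) /\ α) = 1 − 0.34 = 0.66
~γ = 1 − 0.10 = 0.90
~(~(α /\ β) /\ α) & ~γ = max(0, 0.66 + 0.90 − 1) = max(0, 0.56) = 0.56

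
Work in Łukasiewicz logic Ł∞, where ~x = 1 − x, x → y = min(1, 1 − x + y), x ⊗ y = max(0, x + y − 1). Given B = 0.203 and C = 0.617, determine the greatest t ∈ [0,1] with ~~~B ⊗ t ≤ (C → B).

0.789

~B = 1 − 0.203 = 0.797
~~B = 1 − 0.797 = 0.203
~~~B = 1 − 0.203 = 0.797
So the left factor is ~~~B = 0.797.
C → B = min(1, 1 − 0.617 + 0.203) = min(1, 0.586) = 0.586
So the right-hand bound is C → B = 0.586.
The residuum of the Łukasiewicz t-norm gives the supremum: min(1, 1 − 0.797 + 0.586).
1 − 0.797 + 0.586 = 0.789, so t = min(1, 0.789) = 0.789.
Check: 0.797 ⊗ 0.789 = max(0, 0.586) = 0.586 ≤ 0.586.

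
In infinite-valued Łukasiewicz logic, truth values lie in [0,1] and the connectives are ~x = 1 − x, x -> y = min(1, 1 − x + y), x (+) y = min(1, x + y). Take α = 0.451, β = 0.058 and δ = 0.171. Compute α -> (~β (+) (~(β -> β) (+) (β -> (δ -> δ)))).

~β = 1 − 0.058 = 0.942
β -> β = min(1, 1 − 0.058 + 0.058) = min(1, 1.000) = 1.000
~(β -> β) = 1 − 1.000 = 0.000
δ -> δ = min(1, 1 − 0.171 + 0.171) = min(1, 1.000) = 1.000
β -> (δ -> δ) = min(1, 1 − 0.058 + 1.000) = min(1, 1.942) = 1.000
~(β -> β) (+) (β -> (δ -> δ)) = min(1, 0.000 + 1.000) = min(1, 1.000) = 1.000
~β (+) (~(β -> β) (+) (β -> (δ -> δ))) = min(1, 0.942 + 1.000) = min(1, 1.942) = 1.000
α -> (~β (+) (~(β -> β) (+) (β -> (δ -> δ)))) = min(1, 1 − 0.451 + 1.000) = min(1, 1.549) = 1.000

1.000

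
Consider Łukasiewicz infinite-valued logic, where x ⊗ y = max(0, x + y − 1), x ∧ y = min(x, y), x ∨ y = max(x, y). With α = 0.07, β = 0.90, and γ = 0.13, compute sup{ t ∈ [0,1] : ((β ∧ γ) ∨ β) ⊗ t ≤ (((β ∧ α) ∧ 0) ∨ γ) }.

0.23

β ∧ γ = min(0.90, 0.13) = 0.13
(β ∧ γ) ∨ β = max(0.13, 0.90) = 0.90
So the left factor is (β ∧ γ) ∨ β = 0.90.
β ∧ α = min(0.90, 0.07) = 0.07
(β ∧ α) ∧ 0 = min(0.07, 0.00) = 0.00
((β ∧ α) ∧ 0) ∨ γ = max(0.00, 0.13) = 0.13
So the right-hand bound is ((β ∧ α) ∧ 0) ∨ γ = 0.13.
The residuum of the Łukasiewicz t-norm gives the supremum: min(1, 1 − 0.90 + 0.13).
1 − 0.90 + 0.13 = 0.23, so t = min(1, 0.23) = 0.23.
Check: 0.90 ⊗ 0.23 = max(0, 0.13) = 0.13 ≤ 0.13.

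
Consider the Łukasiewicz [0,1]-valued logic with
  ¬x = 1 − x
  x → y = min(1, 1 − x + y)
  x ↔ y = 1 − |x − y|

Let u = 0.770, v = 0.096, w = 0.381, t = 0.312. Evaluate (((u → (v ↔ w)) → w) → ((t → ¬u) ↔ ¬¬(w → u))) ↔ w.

0.381

v ↔ w = 1 − |0.096 − 0.381| = 1 − 0.285 = 0.715
u → (v ↔ w) = min(1, 1 − 0.770 + 0.715) = min(1, 0.945) = 0.945
(u → (v ↔ w)) → w = min(1, 1 − 0.945 + 0.381) = min(1, 0.436) = 0.436
¬u = 1 − 0.770 = 0.230
t → ¬u = min(1, 1 − 0.312 + 0.230) = min(1, 0.918) = 0.918
w → u = min(1, 1 − 0.381 + 0.770) = min(1, 1.389) = 1.000
¬(w → u) = 1 − 1.000 = 0.000
¬¬(w → u) = 1 − 0.000 = 1.000
(t → ¬u) ↔ ¬¬(w → u) = 1 − |0.918 − 1.000| = 1 − 0.082 = 0.918
((u → (v ↔ w)) → w) → ((t → ¬u) ↔ ¬¬(w → u)) = min(1, 1 − 0.436 + 0.918) = min(1, 1.482) = 1.000
(((u → (v ↔ w)) → w) → ((t → ¬u) ↔ ¬¬(w → u))) ↔ w = 1 − |1.000 − 0.381| = 1 − 0.619 = 0.381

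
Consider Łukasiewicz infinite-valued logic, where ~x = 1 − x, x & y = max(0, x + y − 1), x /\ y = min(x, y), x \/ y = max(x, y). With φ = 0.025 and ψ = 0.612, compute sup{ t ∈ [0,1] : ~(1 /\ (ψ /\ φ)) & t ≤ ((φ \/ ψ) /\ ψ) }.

0.637

ψ /\ φ = min(0.612, 0.025) = 0.025
1 /\ (ψ /\ φ) = min(1.000, 0.025) = 0.025
~(1 /\ (ψ /\ φ)) = 1 − 0.025 = 0.975
So the left factor is ~(1 /\ (ψ /\ φ)) = 0.975.
φ \/ ψ = max(0.025, 0.612) = 0.612
(φ \/ ψ) /\ ψ = min(0.612, 0.612) = 0.612
So the right-hand bound is (φ \/ ψ) /\ ψ = 0.612.
The residuum of the Łukasiewicz t-norm gives the supremum: min(1, 1 − 0.975 + 0.612).
1 − 0.975 + 0.612 = 0.637, so t = min(1, 0.637) = 0.637.
Check: 0.975 & 0.637 = max(0, 0.612) = 0.612 ≤ 0.612.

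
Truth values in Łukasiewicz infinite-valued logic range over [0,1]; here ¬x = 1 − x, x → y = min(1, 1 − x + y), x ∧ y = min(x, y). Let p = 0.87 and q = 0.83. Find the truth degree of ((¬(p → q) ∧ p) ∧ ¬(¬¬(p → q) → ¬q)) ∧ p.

0.04

p → q = min(1, 1 − 0.87 + 0.83) = min(1, 0.96) = 0.96
¬(p → q) = 1 − 0.96 = 0.04
¬(p → q) ∧ p = min(0.04, 0.87) = 0.04
¬¬(p → q) = 1 − 0.04 = 0.96
¬q = 1 − 0.83 = 0.17
¬¬(p → q) → ¬q = min(1, 1 − 0.96 + 0.17) = min(1, 0.21) = 0.21
¬(¬¬(p → q) → ¬q) = 1 − 0.21 = 0.79
(¬(p → q) ∧ p) ∧ ¬(¬¬(p → q) → ¬q) = min(0.04, 0.79) = 0.04
((¬(p → q) ∧ p) ∧ ¬(¬¬(p → q) → ¬q)) ∧ p = min(0.04, 0.87) = 0.04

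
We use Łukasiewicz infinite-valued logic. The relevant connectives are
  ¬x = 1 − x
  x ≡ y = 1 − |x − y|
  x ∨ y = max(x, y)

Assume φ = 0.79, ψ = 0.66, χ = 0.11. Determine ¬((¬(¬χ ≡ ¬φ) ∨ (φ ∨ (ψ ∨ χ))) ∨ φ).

0.21

¬χ = 1 − 0.11 = 0.89
¬φ = 1 − 0.79 = 0.21
¬χ ≡ ¬φ = 1 − |0.89 − 0.21| = 1 − 0.68 = 0.32
¬(¬χ ≡ ¬φ) = 1 − 0.32 = 0.68
ψ ∨ χ = max(0.66, 0.11) = 0.66
φ ∨ (ψ ∨ χ) = max(0.79, 0.66) = 0.79
¬(¬χ ≡ ¬φ) ∨ (φ ∨ (ψ ∨ χ)) = max(0.68, 0.79) = 0.79
(¬(¬χ ≡ ¬φ) ∨ (φ ∨ (ψ ∨ χ))) ∨ φ = max(0.79, 0.79) = 0.79
¬((¬(¬χ ≡ ¬φ) ∨ (φ ∨ (ψ ∨ χ))) ∨ φ) = 1 − 0.79 = 0.21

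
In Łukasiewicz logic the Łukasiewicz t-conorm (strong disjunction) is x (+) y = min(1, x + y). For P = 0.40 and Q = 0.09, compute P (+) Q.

P (+) Q = min(1, 0.40 + 0.09) = min(1, 0.49) = 0.49
For comparison, the Gödel t-conorm max(x, y) would give 0.40.

0.49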